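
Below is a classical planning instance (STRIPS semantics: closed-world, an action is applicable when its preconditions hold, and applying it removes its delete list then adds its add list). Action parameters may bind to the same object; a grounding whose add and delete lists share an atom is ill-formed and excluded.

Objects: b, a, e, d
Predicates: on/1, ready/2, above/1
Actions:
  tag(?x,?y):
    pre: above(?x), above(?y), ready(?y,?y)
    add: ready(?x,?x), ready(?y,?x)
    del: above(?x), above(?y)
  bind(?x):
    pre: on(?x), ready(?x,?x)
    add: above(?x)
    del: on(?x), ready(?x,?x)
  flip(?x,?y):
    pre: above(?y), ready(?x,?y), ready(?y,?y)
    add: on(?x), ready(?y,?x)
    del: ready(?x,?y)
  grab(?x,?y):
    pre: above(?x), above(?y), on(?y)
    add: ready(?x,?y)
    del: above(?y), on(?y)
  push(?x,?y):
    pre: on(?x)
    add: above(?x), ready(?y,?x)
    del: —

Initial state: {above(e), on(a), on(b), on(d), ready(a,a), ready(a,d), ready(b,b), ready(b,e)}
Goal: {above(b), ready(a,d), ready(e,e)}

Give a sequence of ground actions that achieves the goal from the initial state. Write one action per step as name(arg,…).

1. bind(b)  →  {above(b), above(e), on(a), on(d), ready(a,a), ready(a,d), ready(b,e)}
2. push(a,b)  →  {above(a), above(b), above(e), on(a), on(d), ready(a,a), ready(a,d), ready(b,a), ready(b,e)}
3. tag(e,a)  →  {above(b), on(a), on(d), ready(a,a), ready(a,d), ready(a,e), ready(b,a), ready(b,e), ready(e,e)}

bind(b); push(a,b); tag(e,a)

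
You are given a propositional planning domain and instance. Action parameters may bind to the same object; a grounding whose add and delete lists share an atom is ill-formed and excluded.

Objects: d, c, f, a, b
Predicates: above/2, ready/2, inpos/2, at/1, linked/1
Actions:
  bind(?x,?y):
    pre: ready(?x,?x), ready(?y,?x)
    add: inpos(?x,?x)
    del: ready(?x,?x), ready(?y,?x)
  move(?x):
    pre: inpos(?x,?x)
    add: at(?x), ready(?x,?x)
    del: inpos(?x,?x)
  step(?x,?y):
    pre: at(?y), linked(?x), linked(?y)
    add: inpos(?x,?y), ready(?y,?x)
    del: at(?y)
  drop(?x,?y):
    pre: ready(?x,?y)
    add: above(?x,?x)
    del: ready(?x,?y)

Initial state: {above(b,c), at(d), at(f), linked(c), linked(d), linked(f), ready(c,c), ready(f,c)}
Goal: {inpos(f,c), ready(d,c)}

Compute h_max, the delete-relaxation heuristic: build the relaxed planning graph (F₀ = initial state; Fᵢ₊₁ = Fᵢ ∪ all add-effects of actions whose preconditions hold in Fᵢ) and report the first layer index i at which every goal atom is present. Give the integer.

3

F0 = init (8 atoms)
F1 = F0 ∪ {above(c,c), above(f,f), inpos(c,c), inpos(c,d), inpos(c,f), inpos(d,d), inpos(d,f), inpos(f,d), inpos(f,f), ready(d,c), ready(d,d), ready(d,f), ready(f,d), ready(f,f)}  (22 atoms)
F2 = F1 ∪ {above(d,d), at(c)}  (24 atoms)
F3 = F2 ∪ {inpos(d,c), inpos(f,c), ready(c,d), ready(c,f)}  (28 atoms)
goal ⊆ F3  ⇒  h_max = 3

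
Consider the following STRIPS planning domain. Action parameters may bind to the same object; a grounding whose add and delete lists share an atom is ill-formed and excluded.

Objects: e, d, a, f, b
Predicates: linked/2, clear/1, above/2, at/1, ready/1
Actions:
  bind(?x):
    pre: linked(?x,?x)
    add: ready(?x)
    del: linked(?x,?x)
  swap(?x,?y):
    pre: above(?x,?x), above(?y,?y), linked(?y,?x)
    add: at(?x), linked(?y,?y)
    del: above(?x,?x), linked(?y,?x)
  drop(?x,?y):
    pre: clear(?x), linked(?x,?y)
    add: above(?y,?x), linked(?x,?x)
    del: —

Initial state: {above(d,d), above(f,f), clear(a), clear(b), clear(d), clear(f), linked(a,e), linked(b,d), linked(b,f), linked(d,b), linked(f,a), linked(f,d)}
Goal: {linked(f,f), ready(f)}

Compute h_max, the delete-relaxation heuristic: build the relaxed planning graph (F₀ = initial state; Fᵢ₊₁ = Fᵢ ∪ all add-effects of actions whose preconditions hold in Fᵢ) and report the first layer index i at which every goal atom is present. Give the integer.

F0 = init (12 atoms)
F1 = F0 ∪ {above(a,f), above(b,d), above(d,b), above(d,f), above(e,a), above(f,b), at(d), linked(a,a), linked(b,b), linked(d,d), linked(f,f)}  (23 atoms)
F2 = F1 ∪ {above(a,a), above(b,b), ready(a), ready(b), ready(d), ready(f)}  (29 atoms)
goal ⊆ F2  ⇒  h_max = 2

2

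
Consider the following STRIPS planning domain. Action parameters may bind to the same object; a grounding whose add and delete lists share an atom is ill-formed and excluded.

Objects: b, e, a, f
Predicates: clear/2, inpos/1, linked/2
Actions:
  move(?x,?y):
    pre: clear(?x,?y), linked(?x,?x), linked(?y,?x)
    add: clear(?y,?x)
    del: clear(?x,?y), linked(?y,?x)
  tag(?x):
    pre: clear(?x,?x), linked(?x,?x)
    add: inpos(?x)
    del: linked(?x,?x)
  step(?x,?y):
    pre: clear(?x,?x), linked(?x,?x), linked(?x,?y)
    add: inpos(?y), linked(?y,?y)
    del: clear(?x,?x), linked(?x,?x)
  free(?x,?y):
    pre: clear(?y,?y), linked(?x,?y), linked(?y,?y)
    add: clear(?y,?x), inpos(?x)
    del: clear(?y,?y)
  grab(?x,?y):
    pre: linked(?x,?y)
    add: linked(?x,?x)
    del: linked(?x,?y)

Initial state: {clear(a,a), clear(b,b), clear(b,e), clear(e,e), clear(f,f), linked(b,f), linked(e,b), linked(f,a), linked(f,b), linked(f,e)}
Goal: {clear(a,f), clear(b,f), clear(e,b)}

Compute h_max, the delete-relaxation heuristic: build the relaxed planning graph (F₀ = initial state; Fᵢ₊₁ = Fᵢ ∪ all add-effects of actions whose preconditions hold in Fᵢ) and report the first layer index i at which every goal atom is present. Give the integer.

3

F0 = init (10 atoms)
F1 = F0 ∪ {linked(b,b), linked(e,e), linked(f,f)}  (13 atoms)
F2 = F1 ∪ {clear(b,f), clear(e,b), clear(e,f), clear(f,b), inpos(a), inpos(b), inpos(e), inpos(f), linked(a,a)}  (22 atoms)
F3 = F2 ∪ {clear(a,f), clear(f,e)}  (24 atoms)
goal ⊆ F3  ⇒  h_max = 3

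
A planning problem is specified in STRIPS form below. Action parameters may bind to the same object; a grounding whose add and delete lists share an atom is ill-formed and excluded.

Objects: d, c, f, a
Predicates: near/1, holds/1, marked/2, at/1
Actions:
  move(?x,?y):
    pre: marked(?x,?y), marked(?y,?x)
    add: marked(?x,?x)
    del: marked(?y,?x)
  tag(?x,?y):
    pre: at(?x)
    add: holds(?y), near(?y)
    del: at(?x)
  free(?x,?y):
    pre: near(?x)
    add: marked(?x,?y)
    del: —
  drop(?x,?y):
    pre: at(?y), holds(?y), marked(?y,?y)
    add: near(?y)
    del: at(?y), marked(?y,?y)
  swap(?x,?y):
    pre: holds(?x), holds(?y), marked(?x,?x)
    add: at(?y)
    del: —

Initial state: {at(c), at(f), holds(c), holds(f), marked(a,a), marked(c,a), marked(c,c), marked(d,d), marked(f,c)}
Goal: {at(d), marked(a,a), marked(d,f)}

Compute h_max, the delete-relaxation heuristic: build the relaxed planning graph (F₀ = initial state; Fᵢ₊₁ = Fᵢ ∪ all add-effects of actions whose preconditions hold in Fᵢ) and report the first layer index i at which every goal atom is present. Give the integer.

F0 = init (9 atoms)
F1 = F0 ∪ {holds(a), holds(d), near(a), near(c), near(d), near(f)}  (15 atoms)
F2 = F1 ∪ {at(a), at(d), marked(a,c), marked(a,d), marked(a,f), marked(c,d), marked(c,f), marked(d,a), marked(d,c), marked(d,f), marked(f,a), marked(f,d), marked(f,f)}  (28 atoms)
goal ⊆ F2  ⇒  h_max = 2

2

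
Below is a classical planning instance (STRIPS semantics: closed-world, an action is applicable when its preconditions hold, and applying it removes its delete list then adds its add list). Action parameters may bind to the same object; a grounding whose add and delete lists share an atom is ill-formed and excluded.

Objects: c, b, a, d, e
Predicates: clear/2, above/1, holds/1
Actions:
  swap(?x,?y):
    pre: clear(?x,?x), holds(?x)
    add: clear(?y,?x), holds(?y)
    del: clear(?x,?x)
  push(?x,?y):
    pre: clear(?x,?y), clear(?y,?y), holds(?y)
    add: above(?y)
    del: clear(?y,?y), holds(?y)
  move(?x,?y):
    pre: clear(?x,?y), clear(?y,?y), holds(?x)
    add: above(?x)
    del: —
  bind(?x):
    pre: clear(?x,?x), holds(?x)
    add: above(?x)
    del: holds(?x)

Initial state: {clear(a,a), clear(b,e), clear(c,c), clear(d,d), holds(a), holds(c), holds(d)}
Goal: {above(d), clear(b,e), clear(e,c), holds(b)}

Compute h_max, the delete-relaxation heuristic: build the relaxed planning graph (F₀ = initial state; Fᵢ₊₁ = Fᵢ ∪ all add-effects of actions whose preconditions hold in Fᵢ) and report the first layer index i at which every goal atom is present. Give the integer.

1

F0 = init (7 atoms)
F1 = F0 ∪ {above(a), above(c), above(d), clear(a,c), clear(a,d), clear(b,a), clear(b,c), clear(b,d), clear(c,a), clear(c,d), clear(d,a), clear(d,c), clear(e,a), clear(e,c), clear(e,d), holds(b), holds(e)}  (24 atoms)
goal ⊆ F1  ⇒  h_max = 1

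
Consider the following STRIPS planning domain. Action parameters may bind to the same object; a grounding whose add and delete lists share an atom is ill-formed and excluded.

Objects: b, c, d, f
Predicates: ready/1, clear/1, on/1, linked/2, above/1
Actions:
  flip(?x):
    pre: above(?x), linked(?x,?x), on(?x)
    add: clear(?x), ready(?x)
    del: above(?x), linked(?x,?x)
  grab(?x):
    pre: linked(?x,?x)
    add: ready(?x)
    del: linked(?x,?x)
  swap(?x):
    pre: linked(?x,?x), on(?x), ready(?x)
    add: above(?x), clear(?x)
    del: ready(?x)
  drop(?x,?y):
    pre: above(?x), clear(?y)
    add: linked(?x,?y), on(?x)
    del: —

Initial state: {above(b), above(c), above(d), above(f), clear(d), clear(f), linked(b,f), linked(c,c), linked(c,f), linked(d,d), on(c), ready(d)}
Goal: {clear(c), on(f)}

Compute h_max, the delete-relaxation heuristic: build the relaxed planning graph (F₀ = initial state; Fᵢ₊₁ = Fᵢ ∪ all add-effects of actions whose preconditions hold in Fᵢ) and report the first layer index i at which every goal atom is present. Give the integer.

1

F0 = init (12 atoms)
F1 = F0 ∪ {clear(c), linked(b,d), linked(c,d), linked(d,f), linked(f,d), linked(f,f), on(b), on(d), on(f), ready(c)}  (22 atoms)
goal ⊆ F1  ⇒  h_max = 1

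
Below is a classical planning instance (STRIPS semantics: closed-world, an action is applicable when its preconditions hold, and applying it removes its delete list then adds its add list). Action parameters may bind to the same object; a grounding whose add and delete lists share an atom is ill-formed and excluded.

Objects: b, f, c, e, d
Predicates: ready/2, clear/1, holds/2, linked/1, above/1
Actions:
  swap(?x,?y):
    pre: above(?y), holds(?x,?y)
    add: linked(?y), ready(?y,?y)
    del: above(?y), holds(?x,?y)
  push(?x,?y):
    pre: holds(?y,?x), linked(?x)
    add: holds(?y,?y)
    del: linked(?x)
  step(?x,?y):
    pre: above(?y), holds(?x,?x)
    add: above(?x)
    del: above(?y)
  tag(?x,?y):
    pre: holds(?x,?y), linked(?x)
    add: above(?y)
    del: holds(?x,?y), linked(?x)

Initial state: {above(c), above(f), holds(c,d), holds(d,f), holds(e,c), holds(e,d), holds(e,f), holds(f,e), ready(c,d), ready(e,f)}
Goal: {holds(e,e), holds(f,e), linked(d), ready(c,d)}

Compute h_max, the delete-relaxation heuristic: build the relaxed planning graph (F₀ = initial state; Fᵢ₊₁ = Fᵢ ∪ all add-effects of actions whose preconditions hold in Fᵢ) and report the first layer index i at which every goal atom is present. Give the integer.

3

F0 = init (10 atoms)
F1 = F0 ∪ {linked(c), linked(f), ready(c,c), ready(f,f)}  (14 atoms)
F2 = F1 ∪ {above(d), above(e), holds(d,d), holds(e,e)}  (18 atoms)
F3 = F2 ∪ {linked(d), linked(e), ready(d,d), ready(e,e)}  (22 atoms)
goal ⊆ F3  ⇒  h_max = 3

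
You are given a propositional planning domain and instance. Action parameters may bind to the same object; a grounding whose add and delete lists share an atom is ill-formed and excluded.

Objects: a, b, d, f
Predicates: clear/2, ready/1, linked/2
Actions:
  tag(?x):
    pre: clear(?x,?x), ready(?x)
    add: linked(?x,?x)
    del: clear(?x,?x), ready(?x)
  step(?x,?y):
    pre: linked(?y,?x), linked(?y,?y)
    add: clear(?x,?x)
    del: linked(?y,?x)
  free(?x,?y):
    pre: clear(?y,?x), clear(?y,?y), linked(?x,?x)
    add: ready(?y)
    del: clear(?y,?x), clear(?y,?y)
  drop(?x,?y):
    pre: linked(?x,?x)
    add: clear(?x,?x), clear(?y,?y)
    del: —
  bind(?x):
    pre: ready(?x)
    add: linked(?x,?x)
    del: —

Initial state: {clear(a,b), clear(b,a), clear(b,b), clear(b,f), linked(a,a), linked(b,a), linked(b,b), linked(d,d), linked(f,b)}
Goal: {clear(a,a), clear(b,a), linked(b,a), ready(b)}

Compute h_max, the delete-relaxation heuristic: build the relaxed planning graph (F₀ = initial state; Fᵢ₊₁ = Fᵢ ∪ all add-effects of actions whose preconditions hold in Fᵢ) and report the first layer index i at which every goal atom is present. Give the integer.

F0 = init (9 atoms)
F1 = F0 ∪ {clear(a,a), clear(d,d), clear(f,f), ready(b)}  (13 atoms)
goal ⊆ F1  ⇒  h_max = 1

1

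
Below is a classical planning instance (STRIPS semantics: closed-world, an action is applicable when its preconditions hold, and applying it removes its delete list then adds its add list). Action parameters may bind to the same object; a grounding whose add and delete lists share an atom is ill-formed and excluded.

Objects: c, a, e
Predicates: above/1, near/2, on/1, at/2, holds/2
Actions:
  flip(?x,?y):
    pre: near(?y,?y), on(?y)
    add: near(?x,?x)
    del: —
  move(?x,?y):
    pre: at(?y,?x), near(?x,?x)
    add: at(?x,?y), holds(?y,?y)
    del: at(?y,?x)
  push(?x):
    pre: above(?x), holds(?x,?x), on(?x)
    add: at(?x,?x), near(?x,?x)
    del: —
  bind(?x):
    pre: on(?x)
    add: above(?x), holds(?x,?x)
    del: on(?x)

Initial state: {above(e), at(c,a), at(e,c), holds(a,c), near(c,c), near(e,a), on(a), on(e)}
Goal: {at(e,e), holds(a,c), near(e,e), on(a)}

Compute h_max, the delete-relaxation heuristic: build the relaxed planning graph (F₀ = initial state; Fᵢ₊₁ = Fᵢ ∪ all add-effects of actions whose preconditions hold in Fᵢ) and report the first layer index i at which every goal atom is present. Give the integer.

F0 = init (8 atoms)
F1 = F0 ∪ {above(a), at(c,e), holds(a,a), holds(e,e)}  (12 atoms)
F2 = F1 ∪ {at(a,a), at(e,e), near(a,a), near(e,e)}  (16 atoms)
goal ⊆ F2  ⇒  h_max = 2

2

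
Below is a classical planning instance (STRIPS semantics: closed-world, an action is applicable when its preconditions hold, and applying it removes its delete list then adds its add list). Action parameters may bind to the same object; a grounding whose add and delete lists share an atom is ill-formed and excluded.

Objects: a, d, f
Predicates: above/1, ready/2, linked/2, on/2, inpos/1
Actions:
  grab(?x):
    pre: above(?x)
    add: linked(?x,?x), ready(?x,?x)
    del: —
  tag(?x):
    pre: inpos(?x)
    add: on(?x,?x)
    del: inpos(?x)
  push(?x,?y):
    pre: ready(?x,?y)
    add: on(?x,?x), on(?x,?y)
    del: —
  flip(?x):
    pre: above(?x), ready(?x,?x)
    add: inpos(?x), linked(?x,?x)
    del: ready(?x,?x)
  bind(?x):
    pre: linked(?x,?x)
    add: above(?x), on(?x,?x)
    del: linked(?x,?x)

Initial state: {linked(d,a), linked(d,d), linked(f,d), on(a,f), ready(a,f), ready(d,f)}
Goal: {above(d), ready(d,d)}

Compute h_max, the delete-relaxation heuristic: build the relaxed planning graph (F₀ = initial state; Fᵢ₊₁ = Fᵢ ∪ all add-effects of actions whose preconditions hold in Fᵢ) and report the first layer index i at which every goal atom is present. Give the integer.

F0 = init (6 atoms)
F1 = F0 ∪ {above(d), on(a,a), on(d,d), on(d,f)}  (10 atoms)
F2 = F1 ∪ {ready(d,d)}  (11 atoms)
goal ⊆ F2  ⇒  h_max = 2

2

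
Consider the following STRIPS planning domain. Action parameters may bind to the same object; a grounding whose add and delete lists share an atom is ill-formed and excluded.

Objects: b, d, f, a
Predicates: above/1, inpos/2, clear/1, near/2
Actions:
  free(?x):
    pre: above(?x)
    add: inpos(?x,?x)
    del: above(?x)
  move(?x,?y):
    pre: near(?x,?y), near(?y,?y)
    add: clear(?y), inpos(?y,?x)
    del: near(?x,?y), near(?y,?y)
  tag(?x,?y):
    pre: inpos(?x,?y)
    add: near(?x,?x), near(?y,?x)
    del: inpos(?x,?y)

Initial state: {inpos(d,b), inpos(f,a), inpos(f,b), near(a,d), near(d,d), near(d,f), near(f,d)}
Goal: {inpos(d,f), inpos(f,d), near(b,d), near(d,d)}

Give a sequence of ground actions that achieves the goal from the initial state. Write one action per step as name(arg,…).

1. move(f,d)  →  {clear(d), inpos(d,b), inpos(d,f), inpos(f,a), inpos(f,b), near(a,d), near(d,f)}
2. tag(d,b)  →  {clear(d), inpos(d,f), inpos(f,a), inpos(f,b), near(a,d), near(b,d), near(d,d), near(d,f)}
3. tag(f,b)  →  {clear(d), inpos(d,f), inpos(f,a), near(a,d), near(b,d), near(b,f), near(d,d), near(d,f), near(f,f)}
4. move(d,f)  →  {clear(d), clear(f), inpos(d,f), inpos(f,a), inpos(f,d), near(a,d), near(b,d), near(b,f), near(d,d)}

move(f,d); tag(d,b); tag(f,b); move(d,f)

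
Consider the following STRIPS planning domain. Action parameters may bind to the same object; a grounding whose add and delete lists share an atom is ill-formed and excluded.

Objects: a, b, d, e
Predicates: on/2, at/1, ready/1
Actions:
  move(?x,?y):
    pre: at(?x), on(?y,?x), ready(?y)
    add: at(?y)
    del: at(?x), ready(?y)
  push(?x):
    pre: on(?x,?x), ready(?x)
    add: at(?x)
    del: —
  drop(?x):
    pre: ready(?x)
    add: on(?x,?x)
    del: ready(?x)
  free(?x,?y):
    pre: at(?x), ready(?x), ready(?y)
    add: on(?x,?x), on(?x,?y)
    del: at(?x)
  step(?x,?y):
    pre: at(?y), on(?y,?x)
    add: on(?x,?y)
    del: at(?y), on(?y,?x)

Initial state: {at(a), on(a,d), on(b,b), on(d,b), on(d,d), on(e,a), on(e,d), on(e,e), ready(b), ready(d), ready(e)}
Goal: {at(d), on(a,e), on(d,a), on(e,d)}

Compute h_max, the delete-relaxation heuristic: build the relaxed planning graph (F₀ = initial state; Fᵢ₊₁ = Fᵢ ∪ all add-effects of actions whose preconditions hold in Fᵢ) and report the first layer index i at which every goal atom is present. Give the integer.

2

F0 = init (11 atoms)
F1 = F0 ∪ {at(b), at(d), at(e), on(d,a)}  (15 atoms)
F2 = F1 ∪ {on(a,e), on(b,d), on(b,e), on(d,e), on(e,b)}  (20 atoms)
goal ⊆ F2  ⇒  h_max = 2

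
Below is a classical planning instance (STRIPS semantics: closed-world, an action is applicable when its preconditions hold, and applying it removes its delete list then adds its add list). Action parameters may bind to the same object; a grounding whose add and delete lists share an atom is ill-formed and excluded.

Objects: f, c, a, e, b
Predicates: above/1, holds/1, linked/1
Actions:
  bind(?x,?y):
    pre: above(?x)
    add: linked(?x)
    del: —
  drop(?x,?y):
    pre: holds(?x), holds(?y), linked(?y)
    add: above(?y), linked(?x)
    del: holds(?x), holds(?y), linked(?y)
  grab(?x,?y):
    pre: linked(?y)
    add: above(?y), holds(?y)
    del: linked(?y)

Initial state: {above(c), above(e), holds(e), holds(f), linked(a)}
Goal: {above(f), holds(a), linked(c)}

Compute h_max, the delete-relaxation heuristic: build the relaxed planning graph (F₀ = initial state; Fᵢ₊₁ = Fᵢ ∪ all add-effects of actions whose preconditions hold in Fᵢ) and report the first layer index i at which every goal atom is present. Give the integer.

F0 = init (5 atoms)
F1 = F0 ∪ {above(a), holds(a), linked(c), linked(e)}  (9 atoms)
F2 = F1 ∪ {holds(c), linked(f)}  (11 atoms)
F3 = F2 ∪ {above(f)}  (12 atoms)
goal ⊆ F3  ⇒  h_max = 3

3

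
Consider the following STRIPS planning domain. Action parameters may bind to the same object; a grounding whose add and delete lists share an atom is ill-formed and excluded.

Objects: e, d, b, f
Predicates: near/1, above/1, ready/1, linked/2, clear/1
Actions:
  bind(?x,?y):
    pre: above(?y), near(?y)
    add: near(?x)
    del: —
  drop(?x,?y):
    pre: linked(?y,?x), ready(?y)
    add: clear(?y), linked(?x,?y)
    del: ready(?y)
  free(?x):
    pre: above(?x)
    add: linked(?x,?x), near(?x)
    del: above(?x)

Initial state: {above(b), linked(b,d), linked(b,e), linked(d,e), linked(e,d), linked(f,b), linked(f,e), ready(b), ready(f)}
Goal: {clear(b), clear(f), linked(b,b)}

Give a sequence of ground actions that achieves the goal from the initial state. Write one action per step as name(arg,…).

1. drop(e,b)  →  {above(b), clear(b), linked(b,d), linked(b,e), linked(d,e), linked(e,b), linked(e,d), linked(f,b), linked(f,e), ready(f)}
2. drop(e,f)  →  {above(b), clear(b), clear(f), linked(b,d), linked(b,e), linked(d,e), linked(e,b), linked(e,d), linked(e,f), linked(f,b), linked(f,e)}
3. free(b)  →  {clear(b), clear(f), linked(b,b), linked(b,d), linked(b,e), linked(d,e), linked(e,b), linked(e,d), linked(e,f), linked(f,b), linked(f,e), near(b)}

drop(e,b); drop(e,f); free(b)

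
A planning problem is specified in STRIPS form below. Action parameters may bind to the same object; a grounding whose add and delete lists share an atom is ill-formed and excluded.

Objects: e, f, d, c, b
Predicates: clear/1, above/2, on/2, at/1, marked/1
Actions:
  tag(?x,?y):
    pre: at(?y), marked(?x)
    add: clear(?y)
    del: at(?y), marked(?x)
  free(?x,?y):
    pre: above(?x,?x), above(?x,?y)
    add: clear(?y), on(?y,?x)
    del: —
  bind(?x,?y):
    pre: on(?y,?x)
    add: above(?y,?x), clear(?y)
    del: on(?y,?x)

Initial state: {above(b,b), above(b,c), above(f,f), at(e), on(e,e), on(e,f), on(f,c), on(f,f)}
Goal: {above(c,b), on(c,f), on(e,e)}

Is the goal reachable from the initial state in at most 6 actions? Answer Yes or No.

Yes

1. free(b,c)  →  {above(b,b), above(b,c), above(f,f), at(e), clear(c), on(c,b), on(e,e), on(e,f), on(f,c), on(f,f)}
2. bind(c,f)  →  {above(b,b), above(b,c), above(f,c), above(f,f), at(e), clear(c), clear(f), on(c,b), on(e,e), on(e,f), on(f,f)}
3. free(f,c)  →  {above(b,b), above(b,c), above(f,c), above(f,f), at(e), clear(c), clear(f), on(c,b), on(c,f), on(e,e), on(e,f), on(f,f)}
4. bind(b,c)  →  {above(b,b), above(b,c), above(c,b), above(f,c), above(f,f), at(e), clear(c), clear(f), on(c,f), on(e,e), on(e,f), on(f,f)}
optimal plan length = 4; 4 ≤ 6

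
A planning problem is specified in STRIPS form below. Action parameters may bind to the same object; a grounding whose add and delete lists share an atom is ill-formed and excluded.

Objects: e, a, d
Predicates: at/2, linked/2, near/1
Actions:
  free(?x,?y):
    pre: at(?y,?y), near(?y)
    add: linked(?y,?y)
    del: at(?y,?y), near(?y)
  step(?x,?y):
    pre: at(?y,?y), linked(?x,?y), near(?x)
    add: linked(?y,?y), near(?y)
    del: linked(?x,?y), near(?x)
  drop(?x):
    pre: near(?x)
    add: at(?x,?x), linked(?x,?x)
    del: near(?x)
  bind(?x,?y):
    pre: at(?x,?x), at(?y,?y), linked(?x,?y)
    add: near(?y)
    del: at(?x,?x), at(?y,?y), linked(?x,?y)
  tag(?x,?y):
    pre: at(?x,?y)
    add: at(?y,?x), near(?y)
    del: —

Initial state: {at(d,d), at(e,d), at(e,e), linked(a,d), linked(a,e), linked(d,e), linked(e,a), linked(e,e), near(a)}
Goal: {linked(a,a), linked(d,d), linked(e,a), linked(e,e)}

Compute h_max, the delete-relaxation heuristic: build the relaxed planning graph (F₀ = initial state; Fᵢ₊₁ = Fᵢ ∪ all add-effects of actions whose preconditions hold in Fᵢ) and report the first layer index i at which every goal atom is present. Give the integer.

1

F0 = init (9 atoms)
F1 = F0 ∪ {at(a,a), at(d,e), linked(a,a), linked(d,d), near(d), near(e)}  (15 atoms)
goal ⊆ F1  ⇒  h_max = 1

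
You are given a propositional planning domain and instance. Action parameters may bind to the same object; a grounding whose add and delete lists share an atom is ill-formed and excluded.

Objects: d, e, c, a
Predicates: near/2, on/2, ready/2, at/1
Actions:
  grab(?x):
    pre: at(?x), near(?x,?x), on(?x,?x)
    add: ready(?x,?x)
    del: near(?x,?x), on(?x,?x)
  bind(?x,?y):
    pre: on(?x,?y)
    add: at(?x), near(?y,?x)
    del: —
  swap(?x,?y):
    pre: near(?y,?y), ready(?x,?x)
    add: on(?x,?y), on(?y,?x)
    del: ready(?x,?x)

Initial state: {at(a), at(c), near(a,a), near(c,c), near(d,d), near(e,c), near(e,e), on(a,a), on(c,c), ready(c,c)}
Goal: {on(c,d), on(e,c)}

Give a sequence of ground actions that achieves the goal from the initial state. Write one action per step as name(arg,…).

1. swap(c,d)  →  {at(a), at(c), near(a,a), near(c,c), near(d,d), near(e,c), near(e,e), on(a,a), on(c,c), on(c,d), on(d,c)}
2. grab(c)  →  {at(a), at(c), near(a,a), near(d,d), near(e,c), near(e,e), on(a,a), on(c,d), on(d,c), ready(c,c)}
3. swap(c,e)  →  {at(a), at(c), near(a,a), near(d,d), near(e,c), near(e,e), on(a,a), on(c,d), on(c,e), on(d,c), on(e,c)}

swap(c,d); grab(c); swap(c,e)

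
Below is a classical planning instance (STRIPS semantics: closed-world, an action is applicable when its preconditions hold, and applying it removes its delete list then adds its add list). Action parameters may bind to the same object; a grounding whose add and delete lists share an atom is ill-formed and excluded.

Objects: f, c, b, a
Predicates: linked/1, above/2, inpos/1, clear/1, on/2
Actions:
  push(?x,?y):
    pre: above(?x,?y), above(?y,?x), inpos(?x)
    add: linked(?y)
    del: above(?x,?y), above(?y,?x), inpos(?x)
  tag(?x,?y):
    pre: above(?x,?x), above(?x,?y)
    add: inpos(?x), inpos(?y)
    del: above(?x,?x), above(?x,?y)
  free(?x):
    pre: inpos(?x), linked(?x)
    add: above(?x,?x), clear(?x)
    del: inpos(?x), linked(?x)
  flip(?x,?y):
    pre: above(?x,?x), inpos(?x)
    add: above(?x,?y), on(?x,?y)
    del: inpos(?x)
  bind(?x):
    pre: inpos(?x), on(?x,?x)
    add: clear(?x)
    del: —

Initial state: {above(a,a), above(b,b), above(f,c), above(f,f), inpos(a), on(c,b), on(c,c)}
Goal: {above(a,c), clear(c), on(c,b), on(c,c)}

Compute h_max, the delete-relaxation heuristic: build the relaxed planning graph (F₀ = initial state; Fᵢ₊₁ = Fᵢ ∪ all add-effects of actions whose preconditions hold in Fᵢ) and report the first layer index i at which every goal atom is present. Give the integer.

F0 = init (7 atoms)
F1 = F0 ∪ {above(a,b), above(a,c), above(a,f), inpos(b), inpos(c), inpos(f), linked(a), on(a,a), on(a,b), on(a,c), on(a,f)}  (18 atoms)
F2 = F1 ∪ {above(b,a), above(b,c), above(b,f), above(f,a), above(f,b), clear(a), clear(c), linked(b), linked(f), on(b,a), on(b,b), on(b,c), on(b,f), on(f,a), on(f,b), on(f,c), on(f,f)}  (35 atoms)
goal ⊆ F2  ⇒  h_max = 2

2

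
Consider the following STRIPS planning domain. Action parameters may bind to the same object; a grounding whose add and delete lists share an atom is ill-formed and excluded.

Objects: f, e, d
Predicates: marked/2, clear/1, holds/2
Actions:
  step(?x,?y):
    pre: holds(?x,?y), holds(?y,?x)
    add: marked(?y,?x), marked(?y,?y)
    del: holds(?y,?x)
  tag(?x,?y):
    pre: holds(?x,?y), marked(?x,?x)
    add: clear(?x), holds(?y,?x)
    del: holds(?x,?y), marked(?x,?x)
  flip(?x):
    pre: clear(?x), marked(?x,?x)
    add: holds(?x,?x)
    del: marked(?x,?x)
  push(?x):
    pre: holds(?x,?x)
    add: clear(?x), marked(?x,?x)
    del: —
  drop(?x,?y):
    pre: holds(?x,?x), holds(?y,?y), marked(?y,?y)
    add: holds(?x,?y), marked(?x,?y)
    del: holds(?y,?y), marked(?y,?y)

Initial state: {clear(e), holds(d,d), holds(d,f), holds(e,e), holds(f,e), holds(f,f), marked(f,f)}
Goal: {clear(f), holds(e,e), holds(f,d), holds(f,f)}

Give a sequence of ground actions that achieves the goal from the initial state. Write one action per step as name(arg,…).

1. step(d,d)  →  {clear(e), holds(d,f), holds(e,e), holds(f,e), holds(f,f), marked(d,d), marked(f,f)}
2. tag(f,e)  →  {clear(e), clear(f), holds(d,f), holds(e,e), holds(e,f), holds(f,f), marked(d,d)}
3. tag(d,f)  →  {clear(d), clear(e), clear(f), holds(e,e), holds(e,f), holds(f,d), holds(f,f)}

step(d,d); tag(f,e); tag(d,f)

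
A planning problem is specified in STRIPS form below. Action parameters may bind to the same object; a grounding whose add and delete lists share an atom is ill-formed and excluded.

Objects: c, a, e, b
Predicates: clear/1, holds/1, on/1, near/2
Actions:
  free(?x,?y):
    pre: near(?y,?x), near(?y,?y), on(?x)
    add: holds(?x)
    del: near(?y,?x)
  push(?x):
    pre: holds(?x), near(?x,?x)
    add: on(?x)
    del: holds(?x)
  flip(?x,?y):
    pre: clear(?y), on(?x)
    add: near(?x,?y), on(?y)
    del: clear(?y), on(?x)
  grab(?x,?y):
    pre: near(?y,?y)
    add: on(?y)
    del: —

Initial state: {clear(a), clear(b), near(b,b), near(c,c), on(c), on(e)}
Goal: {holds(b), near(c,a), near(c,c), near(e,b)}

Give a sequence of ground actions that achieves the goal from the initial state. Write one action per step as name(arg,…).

flip(c,a); flip(e,b); free(b,b)

1. flip(c,a)  →  {clear(b), near(b,b), near(c,a), near(c,c), on(a), on(e)}
2. flip(e,b)  →  {near(b,b), near(c,a), near(c,c), near(e,b), on(a), on(b)}
3. free(b,b)  →  {holds(b), near(c,a), near(c,c), near(e,b), on(a), on(b)}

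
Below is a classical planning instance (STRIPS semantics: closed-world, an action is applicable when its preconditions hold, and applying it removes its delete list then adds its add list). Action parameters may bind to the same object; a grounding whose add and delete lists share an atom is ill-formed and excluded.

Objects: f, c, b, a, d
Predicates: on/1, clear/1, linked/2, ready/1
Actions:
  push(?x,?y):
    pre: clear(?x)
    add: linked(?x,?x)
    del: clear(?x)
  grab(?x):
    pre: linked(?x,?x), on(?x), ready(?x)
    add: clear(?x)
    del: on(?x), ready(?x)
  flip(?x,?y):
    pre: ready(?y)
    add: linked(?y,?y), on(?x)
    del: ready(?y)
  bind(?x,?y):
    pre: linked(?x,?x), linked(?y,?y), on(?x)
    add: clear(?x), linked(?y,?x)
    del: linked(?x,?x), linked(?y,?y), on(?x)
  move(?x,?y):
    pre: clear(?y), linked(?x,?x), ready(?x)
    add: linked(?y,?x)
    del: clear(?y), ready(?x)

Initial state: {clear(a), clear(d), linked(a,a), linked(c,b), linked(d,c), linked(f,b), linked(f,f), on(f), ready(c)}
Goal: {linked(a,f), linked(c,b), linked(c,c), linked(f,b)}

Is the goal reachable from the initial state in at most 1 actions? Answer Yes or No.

No

1. flip(f,c)  →  {clear(a), clear(d), linked(a,a), linked(c,b), linked(c,c), linked(d,c), linked(f,b), linked(f,f), on(f)}
2. bind(f,a)  →  {clear(a), clear(d), clear(f), linked(a,f), linked(c,b), linked(c,c), linked(d,c), linked(f,b)}
optimal plan length = 2; 2 > 1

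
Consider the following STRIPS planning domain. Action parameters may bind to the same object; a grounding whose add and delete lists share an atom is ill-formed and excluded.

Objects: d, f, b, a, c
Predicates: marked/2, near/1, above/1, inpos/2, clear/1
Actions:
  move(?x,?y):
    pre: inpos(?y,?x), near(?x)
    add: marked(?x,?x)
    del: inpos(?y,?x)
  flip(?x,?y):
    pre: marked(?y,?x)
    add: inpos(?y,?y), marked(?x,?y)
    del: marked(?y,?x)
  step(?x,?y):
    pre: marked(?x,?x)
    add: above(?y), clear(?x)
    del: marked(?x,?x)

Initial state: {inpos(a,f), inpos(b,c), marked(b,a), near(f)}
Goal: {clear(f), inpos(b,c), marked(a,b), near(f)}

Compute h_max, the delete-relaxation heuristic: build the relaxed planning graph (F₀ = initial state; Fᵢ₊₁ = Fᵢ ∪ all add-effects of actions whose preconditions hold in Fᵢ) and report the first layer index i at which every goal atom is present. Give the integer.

F0 = init (4 atoms)
F1 = F0 ∪ {inpos(b,b), marked(a,b), marked(f,f)}  (7 atoms)
F2 = F1 ∪ {above(a), above(b), above(c), above(d), above(f), clear(f), inpos(a,a)}  (14 atoms)
goal ⊆ F2  ⇒  h_max = 2

2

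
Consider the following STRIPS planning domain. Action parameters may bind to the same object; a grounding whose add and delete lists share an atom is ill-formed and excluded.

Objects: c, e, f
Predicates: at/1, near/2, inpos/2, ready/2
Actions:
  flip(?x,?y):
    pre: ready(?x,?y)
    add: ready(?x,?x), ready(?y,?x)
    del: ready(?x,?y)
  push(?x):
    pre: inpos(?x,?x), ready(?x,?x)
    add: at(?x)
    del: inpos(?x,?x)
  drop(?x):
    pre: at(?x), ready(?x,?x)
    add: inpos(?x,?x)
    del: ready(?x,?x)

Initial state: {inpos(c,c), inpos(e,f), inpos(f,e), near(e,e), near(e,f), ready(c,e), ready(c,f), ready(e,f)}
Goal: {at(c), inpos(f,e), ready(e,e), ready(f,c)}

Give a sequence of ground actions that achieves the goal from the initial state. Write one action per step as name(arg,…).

flip(c,f); flip(e,f); push(c)

1. flip(c,f)  →  {inpos(c,c), inpos(e,f), inpos(f,e), near(e,e), near(e,f), ready(c,c), ready(c,e), ready(e,f), ready(f,c)}
2. flip(e,f)  →  {inpos(c,c), inpos(e,f), inpos(f,e), near(e,e), near(e,f), ready(c,c), ready(c,e), ready(e,e), ready(f,c), ready(f,e)}
3. push(c)  →  {at(c), inpos(e,f), inpos(f,e), near(e,e), near(e,f), ready(c,c), ready(c,e), ready(e,e), ready(f,c), ready(f,e)}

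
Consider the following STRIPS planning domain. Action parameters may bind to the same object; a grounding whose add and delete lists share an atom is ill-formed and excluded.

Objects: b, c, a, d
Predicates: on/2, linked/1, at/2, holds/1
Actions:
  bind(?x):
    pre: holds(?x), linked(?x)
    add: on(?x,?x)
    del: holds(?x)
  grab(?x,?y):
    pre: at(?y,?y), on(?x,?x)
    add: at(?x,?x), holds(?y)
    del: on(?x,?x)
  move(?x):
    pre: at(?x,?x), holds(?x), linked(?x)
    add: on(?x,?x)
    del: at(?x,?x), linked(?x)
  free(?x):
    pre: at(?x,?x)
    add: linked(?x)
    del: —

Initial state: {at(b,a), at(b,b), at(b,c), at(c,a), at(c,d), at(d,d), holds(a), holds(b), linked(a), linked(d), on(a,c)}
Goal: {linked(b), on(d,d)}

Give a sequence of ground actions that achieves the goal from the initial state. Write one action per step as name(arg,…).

1. bind(a)  →  {at(b,a), at(b,b), at(b,c), at(c,a), at(c,d), at(d,d), holds(b), linked(a), linked(d), on(a,a), on(a,c)}
2. grab(a,d)  →  {at(a,a), at(b,a), at(b,b), at(b,c), at(c,a), at(c,d), at(d,d), holds(b), holds(d), linked(a), linked(d), on(a,c)}
3. bind(d)  →  {at(a,a), at(b,a), at(b,b), at(b,c), at(c,a), at(c,d), at(d,d), holds(b), linked(a), linked(d), on(a,c), on(d,d)}
4. free(b)  →  {at(a,a), at(b,a), at(b,b), at(b,c), at(c,a), at(c,d), at(d,d), holds(b), linked(a), linked(b), linked(d), on(a,c), on(d,d)}

bind(a); grab(a,d); bind(d); free(b)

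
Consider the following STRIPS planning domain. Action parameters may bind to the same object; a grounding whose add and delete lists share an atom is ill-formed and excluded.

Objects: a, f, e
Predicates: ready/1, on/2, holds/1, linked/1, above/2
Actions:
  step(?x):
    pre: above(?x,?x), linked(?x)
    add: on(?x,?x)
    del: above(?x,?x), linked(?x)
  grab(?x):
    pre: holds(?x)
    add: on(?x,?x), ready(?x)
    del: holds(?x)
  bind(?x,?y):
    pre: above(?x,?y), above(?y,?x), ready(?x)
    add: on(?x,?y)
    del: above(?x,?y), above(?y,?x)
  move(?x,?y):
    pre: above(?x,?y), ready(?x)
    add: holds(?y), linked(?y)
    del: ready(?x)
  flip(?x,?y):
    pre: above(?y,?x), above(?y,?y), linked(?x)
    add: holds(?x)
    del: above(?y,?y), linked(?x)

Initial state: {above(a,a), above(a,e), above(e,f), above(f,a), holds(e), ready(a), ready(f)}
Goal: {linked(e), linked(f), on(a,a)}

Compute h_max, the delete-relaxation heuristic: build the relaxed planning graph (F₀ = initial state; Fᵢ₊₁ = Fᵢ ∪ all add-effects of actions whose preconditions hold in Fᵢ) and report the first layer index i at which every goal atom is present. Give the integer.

2

F0 = init (7 atoms)
F1 = F0 ∪ {holds(a), linked(a), linked(e), on(a,a), on(e,e), ready(e)}  (13 atoms)
F2 = F1 ∪ {holds(f), linked(f)}  (15 atoms)
goal ⊆ F2  ⇒  h_max = 2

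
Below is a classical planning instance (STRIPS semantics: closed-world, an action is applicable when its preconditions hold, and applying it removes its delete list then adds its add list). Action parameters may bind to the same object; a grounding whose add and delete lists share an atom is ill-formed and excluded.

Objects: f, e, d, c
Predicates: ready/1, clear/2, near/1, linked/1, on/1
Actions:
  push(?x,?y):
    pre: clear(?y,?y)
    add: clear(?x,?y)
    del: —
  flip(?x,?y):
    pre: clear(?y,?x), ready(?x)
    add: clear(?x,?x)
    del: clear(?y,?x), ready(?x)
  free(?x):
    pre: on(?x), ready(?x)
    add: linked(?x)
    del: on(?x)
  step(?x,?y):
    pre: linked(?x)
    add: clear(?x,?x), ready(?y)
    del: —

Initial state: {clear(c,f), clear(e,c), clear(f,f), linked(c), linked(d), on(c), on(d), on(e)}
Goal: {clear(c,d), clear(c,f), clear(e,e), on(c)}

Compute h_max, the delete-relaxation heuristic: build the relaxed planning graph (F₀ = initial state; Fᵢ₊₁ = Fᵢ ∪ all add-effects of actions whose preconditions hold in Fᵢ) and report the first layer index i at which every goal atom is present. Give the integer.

3

F0 = init (8 atoms)
F1 = F0 ∪ {clear(c,c), clear(d,d), clear(d,f), clear(e,f), ready(c), ready(d), ready(e), ready(f)}  (16 atoms)
F2 = F1 ∪ {clear(c,d), clear(d,c), clear(e,d), clear(f,c), clear(f,d), linked(e)}  (22 atoms)
F3 = F2 ∪ {clear(e,e)}  (23 atoms)
goal ⊆ F3  ⇒  h_max = 3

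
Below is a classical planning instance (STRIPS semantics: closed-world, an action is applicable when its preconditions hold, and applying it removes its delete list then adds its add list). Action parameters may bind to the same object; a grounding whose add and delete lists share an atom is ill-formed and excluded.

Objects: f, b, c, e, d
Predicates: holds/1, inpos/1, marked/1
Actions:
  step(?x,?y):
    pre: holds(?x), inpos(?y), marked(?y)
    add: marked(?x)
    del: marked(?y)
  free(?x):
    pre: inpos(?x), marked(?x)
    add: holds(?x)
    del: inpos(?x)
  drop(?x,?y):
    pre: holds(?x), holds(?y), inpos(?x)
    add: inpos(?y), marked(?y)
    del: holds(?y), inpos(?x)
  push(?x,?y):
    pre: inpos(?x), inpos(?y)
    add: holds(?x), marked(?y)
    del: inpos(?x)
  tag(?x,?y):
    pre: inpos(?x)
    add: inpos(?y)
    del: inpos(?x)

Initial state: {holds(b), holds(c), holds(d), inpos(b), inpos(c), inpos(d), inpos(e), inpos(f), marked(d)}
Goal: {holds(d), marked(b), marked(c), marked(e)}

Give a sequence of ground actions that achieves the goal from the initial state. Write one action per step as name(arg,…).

step(b,d); drop(b,c); push(f,e)

1. step(b,d)  →  {holds(b), holds(c), holds(d), inpos(b), inpos(c), inpos(d), inpos(e), inpos(f), marked(b)}
2. drop(b,c)  →  {holds(b), holds(d), inpos(c), inpos(d), inpos(e), inpos(f), marked(b), marked(c)}
3. push(f,e)  →  {holds(b), holds(d), holds(f), inpos(c), inpos(d), inpos(e), marked(b), marked(c), marked(e)}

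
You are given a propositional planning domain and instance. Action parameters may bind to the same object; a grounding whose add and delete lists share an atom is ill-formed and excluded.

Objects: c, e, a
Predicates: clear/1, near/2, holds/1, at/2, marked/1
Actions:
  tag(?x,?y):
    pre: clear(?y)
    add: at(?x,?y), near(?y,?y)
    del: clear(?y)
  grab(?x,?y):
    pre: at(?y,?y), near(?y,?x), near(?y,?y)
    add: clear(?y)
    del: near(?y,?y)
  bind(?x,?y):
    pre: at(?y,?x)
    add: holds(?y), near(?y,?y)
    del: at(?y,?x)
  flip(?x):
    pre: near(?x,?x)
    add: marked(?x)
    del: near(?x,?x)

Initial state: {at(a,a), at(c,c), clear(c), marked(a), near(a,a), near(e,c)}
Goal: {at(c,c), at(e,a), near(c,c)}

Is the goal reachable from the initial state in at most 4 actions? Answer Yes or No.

1. tag(c,c)  →  {at(a,a), at(c,c), marked(a), near(a,a), near(c,c), near(e,c)}
2. grab(a,a)  →  {at(a,a), at(c,c), clear(a), marked(a), near(c,c), near(e,c)}
3. tag(e,a)  →  {at(a,a), at(c,c), at(e,a), marked(a), near(a,a), near(c,c), near(e,c)}
optimal plan length = 3; 3 ≤ 4

Yes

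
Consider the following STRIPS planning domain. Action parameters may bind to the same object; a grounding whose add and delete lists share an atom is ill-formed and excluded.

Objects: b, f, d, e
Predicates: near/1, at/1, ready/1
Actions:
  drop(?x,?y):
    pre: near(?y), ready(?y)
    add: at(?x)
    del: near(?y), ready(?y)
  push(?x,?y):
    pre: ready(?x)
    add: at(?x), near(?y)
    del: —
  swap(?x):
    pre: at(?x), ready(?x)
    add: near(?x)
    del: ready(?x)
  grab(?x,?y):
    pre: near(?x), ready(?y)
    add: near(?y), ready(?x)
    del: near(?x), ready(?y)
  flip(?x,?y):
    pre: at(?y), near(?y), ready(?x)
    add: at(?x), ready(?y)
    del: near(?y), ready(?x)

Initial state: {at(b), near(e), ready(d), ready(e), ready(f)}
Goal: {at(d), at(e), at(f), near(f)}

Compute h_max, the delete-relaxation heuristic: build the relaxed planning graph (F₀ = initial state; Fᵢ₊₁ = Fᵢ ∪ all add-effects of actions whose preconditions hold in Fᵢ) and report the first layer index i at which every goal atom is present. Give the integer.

1

F0 = init (5 atoms)
F1 = F0 ∪ {at(d), at(e), at(f), near(b), near(d), near(f)}  (11 atoms)
goal ⊆ F1  ⇒  h_max = 1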